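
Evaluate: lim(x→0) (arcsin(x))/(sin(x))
This is a 0/0 indeterminate form.

Apply L'Hôpital's rule: differentiate numerator and denominator separately.
  f(x) = asin(x)   ⇒   f'(x) = 1/sqrt(1 - x^2)
  g(x) = sin(x)   ⇒   g'(x) = cos(x)
  lim(x→0) f'(x)/g'(x) = lim(x→0) (1/sqrt(1 - x^2))/(cos(x))
  = 1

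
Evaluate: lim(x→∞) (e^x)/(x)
This is an ∞/∞ indeterminate form.

Apply L'Hôpital's rule: differentiate numerator and denominator separately.
  f(x) = e^(x)   ⇒   f'(x) = e^(x)
  g(x) = x   ⇒   g'(x) = 1
  lim(x→∞) f'(x)/g'(x) = lim(x→∞) (e^(x))/(1)
  = ∞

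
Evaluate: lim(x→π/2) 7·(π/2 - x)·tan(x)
This is a 0·∞ indeterminate form.

Rewrite 0·∞ as a quotient (0/0 or ∞/∞ form), then apply L'Hôpital's rule:
  lim(x→π/2) 7·(π/2 - x)·tan(x) = 7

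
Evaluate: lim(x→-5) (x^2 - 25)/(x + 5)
This is a standard limit.

Factor or rationalize the expression:
  lim(x→-5) (x^2 - 25)/(x + 5) = -10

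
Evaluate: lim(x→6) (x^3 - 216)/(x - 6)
This is a standard limit.

Factor or rationalize the expression:
  lim(x→6) (x^3 - 216)/(x - 6) = 108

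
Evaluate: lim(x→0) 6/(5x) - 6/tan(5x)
This is an ∞-∞ indeterminate form.

Combine fractions or rationalize to convert ∞-∞ to 0/0 form:
  lim(x→0) 6/(5x) - 6/tan(5x) = 0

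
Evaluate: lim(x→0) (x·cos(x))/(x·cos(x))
This is a 0/0 indeterminate form.

Apply L'Hôpital's rule: differentiate numerator and denominator separately.
  f(x) = x·cos(x)   ⇒   f'(x) = -x·sin(x) + cos(x)
  g(x) = x·cos(x)   ⇒   g'(x) = -x·sin(x) + cos(x)
  lim(x→0) f'(x)/g'(x) = lim(x→0) (-x·sin(x) + cos(x))/(-x·sin(x) + cos(x))
  = 1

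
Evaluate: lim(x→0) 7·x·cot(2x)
This is a 0·∞ indeterminate form.

Rewrite 0·∞ as a quotient (0/0 or ∞/∞ form), then apply L'Hôpital's rule:
  lim(x→0) 7·x·cot(2x) = 7/2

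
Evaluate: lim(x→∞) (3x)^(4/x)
This is an exponential indeterminate form.

For exponential indeterminate forms, take the natural log:
  Let L = lim(x→∞) (3x)^(4/x)
  Then ln(L) = lim(x→∞) [exponent × ln(base)]
  Evaluate using L'Hôpital or standard limits, then exponentiate.
  L = 1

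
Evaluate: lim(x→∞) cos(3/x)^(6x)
This is an exponential indeterminate form.

For exponential indeterminate forms, take the natural log:
  Let L = lim(x→∞) cos(3/x)^(6x)
  Then ln(L) = lim(x→∞) [exponent × ln(base)]
  Evaluate using L'Hôpital or standard limits, then exponentiate.
  L = 1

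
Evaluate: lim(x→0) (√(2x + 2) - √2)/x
This is a standard limit.

Factor or rationalize the expression:
  lim(x→0) (√(2x + 2) - √2)/x = sqrt(2)/2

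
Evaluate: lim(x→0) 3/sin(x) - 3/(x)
This is an ∞-∞ indeterminate form.

Combine fractions or rationalize to convert ∞-∞ to 0/0 form:
  lim(x→0) 3/sin(x) - 3/(x) = 0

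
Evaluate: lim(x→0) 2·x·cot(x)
This is a 0·∞ indeterminate form.

Rewrite 0·∞ as a quotient (0/0 or ∞/∞ form), then apply L'Hôpital's rule:
  lim(x→0) 2·x·cot(x) = 2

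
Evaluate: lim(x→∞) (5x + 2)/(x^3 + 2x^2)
This is an ∞/∞ indeterminate form.

Apply L'Hôpital's rule: differentiate numerator and denominator separately.
  f(x) = 5·x + 2   ⇒   f'(x) = 5
  g(x) = x^3 + 2·x^2   ⇒   g'(x) = 3·x^2 + 4·x
  lim(x→∞) f'(x)/g'(x) = lim(x→∞) (5)/(3·x^2 + 4·x)
  = 0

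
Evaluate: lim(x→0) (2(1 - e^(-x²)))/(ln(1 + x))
This is a 0/0 indeterminate form.

Apply L'Hôpital's rule: differentiate numerator and denominator separately.
  f(x) = 2 - 2·e^(-x^2)   ⇒   f'(x) = 4·x·e^(-x^2)
  g(x) = ln(x + 1)   ⇒   g'(x) = 1/(x + 1)
  lim(x→0) f'(x)/g'(x) = lim(x→0) (4·x·e^(-x^2))/(1/(x + 1))
  = 0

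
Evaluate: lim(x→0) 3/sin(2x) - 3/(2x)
This is an ∞-∞ indeterminate form.

Combine fractions or rationalize to convert ∞-∞ to 0/0 form:
  lim(x→0) 3/sin(2x) - 3/(2x) = 0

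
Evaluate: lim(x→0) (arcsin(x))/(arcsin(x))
This is a 0/0 indeterminate form.

Apply L'Hôpital's rule: differentiate numerator and denominator separately.
  f(x) = asin(x)   ⇒   f'(x) = 1/sqrt(1 - x^2)
  g(x) = asin(x)   ⇒   g'(x) = 1/sqrt(1 - x^2)
  lim(x→0) f'(x)/g'(x) = lim(x→0) (1/sqrt(1 - x^2))/(1/sqrt(1 - x^2))
  = 1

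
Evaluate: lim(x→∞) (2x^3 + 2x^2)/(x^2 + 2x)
This is an ∞/∞ indeterminate form.

Apply L'Hôpital's rule: differentiate numerator and denominator separately.
  f(x) = 2·x^3 + 2·x^2   ⇒   f'(x) = 6·x^2 + 4·x
  g(x) = x^2 + 2·x   ⇒   g'(x) = 2·x + 2
  lim(x→∞) f'(x)/g'(x) = lim(x→∞) (6·x^2 + 4·x)/(2·x + 2)
  = ∞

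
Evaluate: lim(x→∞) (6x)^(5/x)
This is an exponential indeterminate form.

For exponential indeterminate forms, take the natural log:
  Let L = lim(x→∞) (6x)^(5/x)
  Then ln(L) = lim(x→∞) [exponent × ln(base)]
  Evaluate using L'Hôpital or standard limits, then exponentiate.
  L = 1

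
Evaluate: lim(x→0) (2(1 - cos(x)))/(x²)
This is a 0/0 indeterminate form.

Apply L'Hôpital's rule: differentiate numerator and denominator separately.
  f(x) = 2 - 2·cos(x)   ⇒   f'(x) = 2·sin(x)
  g(x) = x^2   ⇒   g'(x) = 2·x
  lim(x→0) f'(x)/g'(x) = lim(x→0) (2·sin(x))/(2·x)
  = 1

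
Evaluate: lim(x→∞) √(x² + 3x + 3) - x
This is an ∞-∞ indeterminate form.

Combine fractions or rationalize to convert ∞-∞ to 0/0 form:
  lim(x→∞) √(x² + 3x + 3) - x = 3/2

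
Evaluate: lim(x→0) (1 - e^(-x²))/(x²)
This is a 0/0 indeterminate form.

Apply L'Hôpital's rule: differentiate numerator and denominator separately.
  f(x) = 1 - e^(-x^2)   ⇒   f'(x) = 2·x·e^(-x^2)
  g(x) = x^2   ⇒   g'(x) = 2·x
  lim(x→0) f'(x)/g'(x) = lim(x→0) (2·x·e^(-x^2))/(2·x)
  = 1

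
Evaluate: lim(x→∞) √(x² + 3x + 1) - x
This is an ∞-∞ indeterminate form.

Combine fractions or rationalize to convert ∞-∞ to 0/0 form:
  lim(x→∞) √(x² + 3x + 1) - x = 3/2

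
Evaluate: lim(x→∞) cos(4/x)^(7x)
This is an exponential indeterminate form.

For exponential indeterminate forms, take the natural log:
  Let L = lim(x→∞) cos(4/x)^(7x)
  Then ln(L) = lim(x→∞) [exponent × ln(base)]
  Evaluate using L'Hôpital or standard limits, then exponentiate.
  L = 1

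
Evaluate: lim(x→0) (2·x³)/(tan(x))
This is a 0/0 indeterminate form.

Apply L'Hôpital's rule: differentiate numerator and denominator separately.
  f(x) = 2·x^3   ⇒   f'(x) = 6·x^2
  g(x) = tan(x)   ⇒   g'(x) = tan(x)^2 + 1
  lim(x→0) f'(x)/g'(x) = lim(x→0) (6·x^2)/(tan(x)^2 + 1)
  = 0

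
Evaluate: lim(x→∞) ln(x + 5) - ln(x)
This is an ∞-∞ indeterminate form.

Combine fractions or rationalize to convert ∞-∞ to 0/0 form:
  lim(x→∞) ln(x + 5) - ln(x) = 0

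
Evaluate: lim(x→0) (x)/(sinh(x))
This is a 0/0 indeterminate form.

Apply L'Hôpital's rule: differentiate numerator and denominator separately.
  f(x) = x   ⇒   f'(x) = 1
  g(x) = sinh(x)   ⇒   g'(x) = cosh(x)
  lim(x→0) f'(x)/g'(x) = lim(x→0) (1)/(cosh(x))
  = 1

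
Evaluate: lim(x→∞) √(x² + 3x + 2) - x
This is an ∞-∞ indeterminate form.

Combine fractions or rationalize to convert ∞-∞ to 0/0 form:
  lim(x→∞) √(x² + 3x + 2) - x = 3/2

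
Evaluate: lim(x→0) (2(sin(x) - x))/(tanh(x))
This is a 0/0 indeterminate form.

Apply L'Hôpital's rule: differentiate numerator and denominator separately.
  f(x) = -2·x + 2·sin(x)   ⇒   f'(x) = 2·cos(x) - 2
  g(x) = tanh(x)   ⇒   g'(x) = 1 - tanh(x)^2
  lim(x→0) f'(x)/g'(x) = lim(x→0) (2·cos(x) - 2)/(1 - tanh(x)^2)
  = 0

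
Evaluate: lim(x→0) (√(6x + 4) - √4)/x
This is a standard limit.

Factor or rationalize the expression:
  lim(x→0) (√(6x + 4) - √4)/x = 3/2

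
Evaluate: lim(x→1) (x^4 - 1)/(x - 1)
This is a standard limit.

Factor or rationalize the expression:
  lim(x→1) (x^4 - 1)/(x - 1) = 4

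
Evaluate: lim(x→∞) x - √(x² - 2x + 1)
This is an ∞-∞ indeterminate form.

Combine fractions or rationalize to convert ∞-∞ to 0/0 form:
  lim(x→∞) x - √(x² - 2x + 1) = 1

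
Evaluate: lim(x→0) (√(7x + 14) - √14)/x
This is a standard limit.

Factor or rationalize the expression:
  lim(x→0) (√(7x + 14) - √14)/x = sqrt(14)/4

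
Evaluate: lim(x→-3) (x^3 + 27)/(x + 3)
This is a standard limit.

Factor or rationalize the expression:
  lim(x→-3) (x^3 + 27)/(x + 3) = 27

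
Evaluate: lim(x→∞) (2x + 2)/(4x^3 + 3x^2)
This is an ∞/∞ indeterminate form.

Apply L'Hôpital's rule: differentiate numerator and denominator separately.
  f(x) = 2·x + 2   ⇒   f'(x) = 2
  g(x) = 4·x^3 + 3·x^2   ⇒   g'(x) = 12·x^2 + 6·x
  lim(x→∞) f'(x)/g'(x) = lim(x→∞) (2)/(12·x^2 + 6·x)
  = 0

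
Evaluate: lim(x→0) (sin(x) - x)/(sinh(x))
This is a 0/0 indeterminate form.

Apply L'Hôpital's rule: differentiate numerator and denominator separately.
  f(x) = -x + sin(x)   ⇒   f'(x) = cos(x) - 1
  g(x) = sinh(x)   ⇒   g'(x) = cosh(x)
  lim(x→0) f'(x)/g'(x) = lim(x→0) (cos(x) - 1)/(cosh(x))
  = 0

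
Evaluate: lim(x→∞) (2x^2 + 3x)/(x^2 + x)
This is an ∞/∞ indeterminate form.

Apply L'Hôpital's rule: differentiate numerator and denominator separately.
  f(x) = 2·x^2 + 3·x   ⇒   f'(x) = 4·x + 3
  g(x) = x^2 + x   ⇒   g'(x) = 2·x + 1
  lim(x→∞) f'(x)/g'(x) = lim(x→∞) (4·x + 3)/(2·x + 1)
  = 2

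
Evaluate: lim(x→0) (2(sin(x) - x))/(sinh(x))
This is a 0/0 indeterminate form.

Apply L'Hôpital's rule: differentiate numerator and denominator separately.
  f(x) = -2·x + 2·sin(x)   ⇒   f'(x) = 2·cos(x) - 2
  g(x) = sinh(x)   ⇒   g'(x) = cosh(x)
  lim(x→0) f'(x)/g'(x) = lim(x→0) (2·cos(x) - 2)/(cosh(x))
  = 0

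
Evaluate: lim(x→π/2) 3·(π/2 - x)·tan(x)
This is a 0·∞ indeterminate form.

Rewrite 0·∞ as a quotient (0/0 or ∞/∞ form), then apply L'Hôpital's rule:
  lim(x→π/2) 3·(π/2 - x)·tan(x) = 3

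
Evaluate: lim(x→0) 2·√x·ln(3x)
This is a 0·∞ indeterminate form.

Rewrite 0·∞ as a quotient (0/0 or ∞/∞ form), then apply L'Hôpital's rule:
  lim(x→0) 2·√x·ln(3x) = 0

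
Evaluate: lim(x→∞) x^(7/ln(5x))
This is an exponential indeterminate form.

For exponential indeterminate forms, take the natural log:
  Let L = lim(x→∞) x^(7/ln(5x))
  Then ln(L) = lim(x→∞) [exponent × ln(base)]
  Evaluate using L'Hôpital or standard limits, then exponentiate.
  L = e^(7)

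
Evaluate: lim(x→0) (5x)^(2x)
This is an exponential indeterminate form.

For exponential indeterminate forms, take the natural log:
  Let L = lim(x→0) (5x)^(2x)
  Then ln(L) = lim(x→0) [exponent × ln(base)]
  Evaluate using L'Hôpital or standard limits, then exponentiate.
  L = 1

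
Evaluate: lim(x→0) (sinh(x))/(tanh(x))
This is a 0/0 indeterminate form.

Apply L'Hôpital's rule: differentiate numerator and denominator separately.
  f(x) = sinh(x)   ⇒   f'(x) = cosh(x)
  g(x) = tanh(x)   ⇒   g'(x) = 1 - tanh(x)^2
  lim(x→0) f'(x)/g'(x) = lim(x→0) (cosh(x))/(1 - tanh(x)^2)
  = 1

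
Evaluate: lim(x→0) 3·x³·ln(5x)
This is a 0·∞ indeterminate form.

Rewrite 0·∞ as a quotient (0/0 or ∞/∞ form), then apply L'Hôpital's rule:
  lim(x→0) 3·x³·ln(5x) = 0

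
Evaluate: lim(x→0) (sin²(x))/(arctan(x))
This is a 0/0 indeterminate form.

Apply L'Hôpital's rule: differentiate numerator and denominator separately.
  f(x) = sin(x)^2   ⇒   f'(x) = 2·sin(x)·cos(x)
  g(x) = atan(x)   ⇒   g'(x) = 1/(x^2 + 1)
  lim(x→0) f'(x)/g'(x) = lim(x→0) (2·sin(x)·cos(x))/(1/(x^2 + 1))
  = 0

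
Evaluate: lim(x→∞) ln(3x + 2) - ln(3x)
This is an ∞-∞ indeterminate form.

Combine fractions or rationalize to convert ∞-∞ to 0/0 form:
  lim(x→∞) ln(3x + 2) - ln(3x) = 0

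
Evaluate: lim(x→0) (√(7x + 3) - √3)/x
This is a standard limit.

Factor or rationalize the expression:
  lim(x→0) (√(7x + 3) - √3)/x = 7·sqrt(3)/6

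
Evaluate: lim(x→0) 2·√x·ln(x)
This is a 0·∞ indeterminate form.

Rewrite 0·∞ as a quotient (0/0 or ∞/∞ form), then apply L'Hôpital's rule:
  lim(x→0) 2·√x·ln(x) = 0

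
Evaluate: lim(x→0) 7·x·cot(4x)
This is a 0·∞ indeterminate form.

Rewrite 0·∞ as a quotient (0/0 or ∞/∞ form), then apply L'Hôpital's rule:
  lim(x→0) 7·x·cot(4x) = 7/4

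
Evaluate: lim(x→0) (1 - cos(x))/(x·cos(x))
This is a 0/0 indeterminate form.

Apply L'Hôpital's rule: differentiate numerator and denominator separately.
  f(x) = 1 - cos(x)   ⇒   f'(x) = sin(x)
  g(x) = x·cos(x)   ⇒   g'(x) = -x·sin(x) + cos(x)
  lim(x→0) f'(x)/g'(x) = lim(x→0) (sin(x))/(-x·sin(x) + cos(x))
  = 0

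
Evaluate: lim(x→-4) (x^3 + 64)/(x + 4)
This is a standard limit.

Factor or rationalize the expression:
  lim(x→-4) (x^3 + 64)/(x + 4) = 48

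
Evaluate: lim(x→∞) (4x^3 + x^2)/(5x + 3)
This is an ∞/∞ indeterminate form.

Apply L'Hôpital's rule: differentiate numerator and denominator separately.
  f(x) = 4·x^3 + x^2   ⇒   f'(x) = 12·x^2 + 2·x
  g(x) = 5·x + 3   ⇒   g'(x) = 5
  lim(x→∞) f'(x)/g'(x) = lim(x→∞) (12·x^2 + 2·x)/(5)
  = ∞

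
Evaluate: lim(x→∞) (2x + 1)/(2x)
This is an ∞/∞ indeterminate form.

Apply L'Hôpital's rule: differentiate numerator and denominator separately.
  f(x) = 2·x + 1   ⇒   f'(x) = 2
  g(x) = 2·x   ⇒   g'(x) = 2
  lim(x→∞) f'(x)/g'(x) = lim(x→∞) (2)/(2)
  = 1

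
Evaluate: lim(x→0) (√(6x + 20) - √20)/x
This is a standard limit.

Factor or rationalize the expression:
  lim(x→0) (√(6x + 20) - √20)/x = 3·sqrt(5)/10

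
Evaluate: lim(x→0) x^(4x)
This is an exponential indeterminate form.

For exponential indeterminate forms, take the natural log:
  Let L = lim(x→0) x^(4x)
  Then ln(L) = lim(x→0) [exponent × ln(base)]
  Evaluate using L'Hôpital or standard limits, then exponentiate.
  L = 1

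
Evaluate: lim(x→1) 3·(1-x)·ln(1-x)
This is a 0·∞ indeterminate form.

Rewrite 0·∞ as a quotient (0/0 or ∞/∞ form), then apply L'Hôpital's rule:
  lim(x→1) 3·(1-x)·ln(1-x) = 0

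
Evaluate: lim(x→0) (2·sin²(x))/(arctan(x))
This is a 0/0 indeterminate form.

Apply L'Hôpital's rule: differentiate numerator and denominator separately.
  f(x) = 2·sin(x)^2   ⇒   f'(x) = 4·sin(x)·cos(x)
  g(x) = atan(x)   ⇒   g'(x) = 1/(x^2 + 1)
  lim(x→0) f'(x)/g'(x) = lim(x→0) (4·sin(x)·cos(x))/(1/(x^2 + 1))
  = 0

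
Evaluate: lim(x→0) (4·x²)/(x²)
This is a 0/0 indeterminate form.

Apply L'Hôpital's rule: differentiate numerator and denominator separately.
  f(x) = 4·x^2   ⇒   f'(x) = 8·x
  g(x) = x^2   ⇒   g'(x) = 2·x
  lim(x→0) f'(x)/g'(x) = lim(x→0) (8·x)/(2·x)
  = 4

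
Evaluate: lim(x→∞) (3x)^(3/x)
This is an exponential indeterminate form.

For exponential indeterminate forms, take the natural log:
  Let L = lim(x→∞) (3x)^(3/x)
  Then ln(L) = lim(x→∞) [exponent × ln(base)]
  Evaluate using L'Hôpital or standard limits, then exponentiate.
  L = 1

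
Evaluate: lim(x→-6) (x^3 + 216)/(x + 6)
This is a standard limit.

Factor or rationalize the expression:
  lim(x→-6) (x^3 + 216)/(x + 6) = 108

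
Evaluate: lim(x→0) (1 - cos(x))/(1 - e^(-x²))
This is a 0/0 indeterminate form.

Apply L'Hôpital's rule: differentiate numerator and denominator separately.
  f(x) = 1 - cos(x)   ⇒   f'(x) = sin(x)
  g(x) = 1 - e^(-x^2)   ⇒   g'(x) = 2·x·e^(-x^2)
  lim(x→0) f'(x)/g'(x) = lim(x→0) (sin(x))/(2·x·e^(-x^2))
  = 1/2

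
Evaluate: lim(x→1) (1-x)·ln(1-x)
This is a 0·∞ indeterminate form.

Rewrite 0·∞ as a quotient (0/0 or ∞/∞ form), then apply L'Hôpital's rule:
  lim(x→1) (1-x)·ln(1-x) = 0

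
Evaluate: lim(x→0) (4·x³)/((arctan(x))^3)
This is a 0/0 indeterminate form.

Apply L'Hôpital's rule: differentiate numerator and denominator separately.
  f(x) = 4·x^3   ⇒   f'(x) = 12·x^2
  g(x) = atan(x)^3   ⇒   g'(x) = 3·atan(x)^2/(x^2 + 1)
  lim(x→0) f'(x)/g'(x) = lim(x→0) (12·x^2)/(3·atan(x)^2/(x^2 + 1))
  = 4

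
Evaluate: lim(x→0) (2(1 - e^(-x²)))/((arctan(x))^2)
This is a 0/0 indeterminate form.

Apply L'Hôpital's rule: differentiate numerator and denominator separately.
  f(x) = 2 - 2·e^(-x^2)   ⇒   f'(x) = 4·x·e^(-x^2)
  g(x) = atan(x)^2   ⇒   g'(x) = 2·atan(x)/(x^2 + 1)
  lim(x→0) f'(x)/g'(x) = lim(x→0) (4·x·e^(-x^2))/(2·atan(x)/(x^2 + 1))
  = 2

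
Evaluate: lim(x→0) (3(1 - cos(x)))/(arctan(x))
This is a 0/0 indeterminate form.

Apply L'Hôpital's rule: differentiate numerator and denominator separately.
  f(x) = 3 - 3·cos(x)   ⇒   f'(x) = 3·sin(x)
  g(x) = atan(x)   ⇒   g'(x) = 1/(x^2 + 1)
  lim(x→0) f'(x)/g'(x) = lim(x→0) (3·sin(x))/(1/(x^2 + 1))
  = 0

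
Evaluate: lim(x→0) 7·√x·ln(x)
This is a 0·∞ indeterminate form.

Rewrite 0·∞ as a quotient (0/0 or ∞/∞ form), then apply L'Hôpital's rule:
  lim(x→0) 7·√x·ln(x) = 0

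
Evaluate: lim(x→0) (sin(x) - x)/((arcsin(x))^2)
This is a 0/0 indeterminate form.

Apply L'Hôpital's rule: differentiate numerator and denominator separately.
  f(x) = -x + sin(x)   ⇒   f'(x) = cos(x) - 1
  g(x) = asin(x)^2   ⇒   g'(x) = 2·asin(x)/sqrt(1 - x^2)
  lim(x→0) f'(x)/g'(x) = lim(x→0) (cos(x) - 1)/(2·asin(x)/sqrt(1 - x^2))
  = 0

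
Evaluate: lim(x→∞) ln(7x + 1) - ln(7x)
This is an ∞-∞ indeterminate form.

Combine fractions or rationalize to convert ∞-∞ to 0/0 form:
  lim(x→∞) ln(7x + 1) - ln(7x) = 0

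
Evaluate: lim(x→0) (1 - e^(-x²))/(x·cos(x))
This is a 0/0 indeterminate form.

Apply L'Hôpital's rule: differentiate numerator and denominator separately.
  f(x) = 1 - e^(-x^2)   ⇒   f'(x) = 2·x·e^(-x^2)
  g(x) = x·cos(x)   ⇒   g'(x) = -x·sin(x) + cos(x)
  lim(x→0) f'(x)/g'(x) = lim(x→0) (2·x·e^(-x^2))/(-x·sin(x) + cos(x))
  = 0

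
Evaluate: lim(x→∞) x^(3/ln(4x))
This is an exponential indeterminate form.

For exponential indeterminate forms, take the natural log:
  Let L = lim(x→∞) x^(3/ln(4x))
  Then ln(L) = lim(x→∞) [exponent × ln(base)]
  Evaluate using L'Hôpital or standard limits, then exponentiate.
  L = e^(3)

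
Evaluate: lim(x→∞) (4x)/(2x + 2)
This is an ∞/∞ indeterminate form.

Apply L'Hôpital's rule: differentiate numerator and denominator separately.
  f(x) = 4·x   ⇒   f'(x) = 4
  g(x) = 2·x + 2   ⇒   g'(x) = 2
  lim(x→∞) f'(x)/g'(x) = lim(x→∞) (4)/(2)
  = 2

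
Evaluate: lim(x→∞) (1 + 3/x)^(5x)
This is an exponential indeterminate form.

For exponential indeterminate forms, take the natural log:
  Let L = lim(x→∞) (1 + 3/x)^(5x)
  Then ln(L) = lim(x→∞) [exponent × ln(base)]
  Evaluate using L'Hôpital or standard limits, then exponentiate.
  L = e^(15)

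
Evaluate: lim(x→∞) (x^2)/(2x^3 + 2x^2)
This is an ∞/∞ indeterminate form.

Apply L'Hôpital's rule: differentiate numerator and denominator separately.
  f(x) = x^2   ⇒   f'(x) = 2·x
  g(x) = 2·x^3 + 2·x^2   ⇒   g'(x) = 6·x^2 + 4·x
  lim(x→∞) f'(x)/g'(x) = lim(x→∞) (2·x)/(6·x^2 + 4·x)
  = 0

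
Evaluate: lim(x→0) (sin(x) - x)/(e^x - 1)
This is a 0/0 indeterminate form.

Apply L'Hôpital's rule: differentiate numerator and denominator separately.
  f(x) = -x + sin(x)   ⇒   f'(x) = cos(x) - 1
  g(x) = e^(x) - 1   ⇒   g'(x) = e^(x)
  lim(x→0) f'(x)/g'(x) = lim(x→0) (cos(x) - 1)/(e^(x))
  = 0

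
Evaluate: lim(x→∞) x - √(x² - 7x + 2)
This is an ∞-∞ indeterminate form.

Combine fractions or rationalize to convert ∞-∞ to 0/0 form:
  lim(x→∞) x - √(x² - 7x + 2) = 7/2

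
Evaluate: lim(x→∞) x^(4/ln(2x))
This is an exponential indeterminate form.

For exponential indeterminate forms, take the natural log:
  Let L = lim(x→∞) x^(4/ln(2x))
  Then ln(L) = lim(x→∞) [exponent × ln(base)]
  Evaluate using L'Hôpital or standard limits, then exponentiate.
  L = e^(4)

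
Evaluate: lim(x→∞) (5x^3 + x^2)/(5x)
This is an ∞/∞ indeterminate form.

Apply L'Hôpital's rule: differentiate numerator and denominator separately.
  f(x) = 5·x^3 + x^2   ⇒   f'(x) = 15·x^2 + 2·x
  g(x) = 5·x   ⇒   g'(x) = 5
  lim(x→∞) f'(x)/g'(x) = lim(x→∞) (15·x^2 + 2·x)/(5)
  = ∞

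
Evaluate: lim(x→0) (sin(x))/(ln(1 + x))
This is a 0/0 indeterminate form.

Apply L'Hôpital's rule: differentiate numerator and denominator separately.
  f(x) = sin(x)   ⇒   f'(x) = cos(x)
  g(x) = ln(x + 1)   ⇒   g'(x) = 1/(x + 1)
  lim(x→0) f'(x)/g'(x) = lim(x→0) (cos(x))/(1/(x + 1))
  = 1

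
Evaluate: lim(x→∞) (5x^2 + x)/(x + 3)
This is an ∞/∞ indeterminate form.

Apply L'Hôpital's rule: differentiate numerator and denominator separately.
  f(x) = 5·x^2 + x   ⇒   f'(x) = 10·x + 1
  g(x) = x + 3   ⇒   g'(x) = 1
  lim(x→∞) f'(x)/g'(x) = lim(x→∞) (10·x + 1)/(1)
  = ∞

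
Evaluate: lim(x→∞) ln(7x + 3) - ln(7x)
This is an ∞-∞ indeterminate form.

Combine fractions or rationalize to convert ∞-∞ to 0/0 form:
  lim(x→∞) ln(7x + 3) - ln(7x) = 0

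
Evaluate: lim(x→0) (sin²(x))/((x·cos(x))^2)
This is a 0/0 indeterminate form.

Apply L'Hôpital's rule: differentiate numerator and denominator separately.
  f(x) = sin(x)^2   ⇒   f'(x) = 2·sin(x)·cos(x)
  g(x) = x^2·cos(x)^2   ⇒   g'(x) = -2·x^2·sin(x)·cos(x) + 2·x·cos(x)^2
  lim(x→0) f'(x)/g'(x) = lim(x→0) (2·sin(x)·cos(x))/(-2·x^2·sin(x)·cos(x) + 2·x·cos(x)^2)
  = 1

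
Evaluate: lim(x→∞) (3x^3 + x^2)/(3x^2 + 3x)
This is an ∞/∞ indeterminate form.

Apply L'Hôpital's rule: differentiate numerator and denominator separately.
  f(x) = 3·x^3 + x^2   ⇒   f'(x) = 9·x^2 + 2·x
  g(x) = 3·x^2 + 3·x   ⇒   g'(x) = 6·x + 3
  lim(x→∞) f'(x)/g'(x) = lim(x→∞) (9·x^2 + 2·x)/(6·x + 3)
  = ∞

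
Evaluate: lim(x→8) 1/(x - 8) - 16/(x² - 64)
This is an ∞-∞ indeterminate form.

Combine fractions or rationalize to convert ∞-∞ to 0/0 form:
  lim(x→8) 1/(x - 8) - 16/(x² - 64) = 1/16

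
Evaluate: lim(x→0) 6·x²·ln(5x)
This is a 0·∞ indeterminate form.

Rewrite 0·∞ as a quotient (0/0 or ∞/∞ form), then apply L'Hôpital's rule:
  lim(x→0) 6·x²·ln(5x) = 0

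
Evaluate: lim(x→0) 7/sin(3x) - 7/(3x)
This is an ∞-∞ indeterminate form.

Combine fractions or rationalize to convert ∞-∞ to 0/0 form:
  lim(x→0) 7/sin(3x) - 7/(3x) = 0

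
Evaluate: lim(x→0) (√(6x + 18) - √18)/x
This is a standard limit.

Factor or rationalize the expression:
  lim(x→0) (√(6x + 18) - √18)/x = sqrt(2)/2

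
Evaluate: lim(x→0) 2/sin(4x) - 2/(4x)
This is an ∞-∞ indeterminate form.

Combine fractions or rationalize to convert ∞-∞ to 0/0 form:
  lim(x→0) 2/sin(4x) - 2/(4x) = 0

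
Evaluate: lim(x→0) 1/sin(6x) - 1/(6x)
This is an ∞-∞ indeterminate form.

Combine fractions or rationalize to convert ∞-∞ to 0/0 form:
  lim(x→0) 1/sin(6x) - 1/(6x) = 0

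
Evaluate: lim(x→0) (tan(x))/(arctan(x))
This is a 0/0 indeterminate form.

Apply L'Hôpital's rule: differentiate numerator and denominator separately.
  f(x) = tan(x)   ⇒   f'(x) = tan(x)^2 + 1
  g(x) = atan(x)   ⇒   g'(x) = 1/(x^2 + 1)
  lim(x→0) f'(x)/g'(x) = lim(x→0) (tan(x)^2 + 1)/(1/(x^2 + 1))
  = 1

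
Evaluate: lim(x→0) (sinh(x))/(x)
This is a 0/0 indeterminate form.

Apply L'Hôpital's rule: differentiate numerator and denominator separately.
  f(x) = sinh(x)   ⇒   f'(x) = cosh(x)
  g(x) = x   ⇒   g'(x) = 1
  lim(x→0) f'(x)/g'(x) = lim(x→0) (cosh(x))/(1)
  = 1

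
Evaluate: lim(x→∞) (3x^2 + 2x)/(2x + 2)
This is an ∞/∞ indeterminate form.

Apply L'Hôpital's rule: differentiate numerator and denominator separately.
  f(x) = 3·x^2 + 2·x   ⇒   f'(x) = 6·x + 2
  g(x) = 2·x + 2   ⇒   g'(x) = 2
  lim(x→∞) f'(x)/g'(x) = lim(x→∞) (6·x + 2)/(2)
  = ∞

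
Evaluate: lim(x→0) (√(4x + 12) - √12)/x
This is a standard limit.

Factor or rationalize the expression:
  lim(x→0) (√(4x + 12) - √12)/x = sqrt(3)/3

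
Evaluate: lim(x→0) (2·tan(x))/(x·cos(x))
This is a 0/0 indeterminate form.

Apply L'Hôpital's rule: differentiate numerator and denominator separately.
  f(x) = 2·tan(x)   ⇒   f'(x) = 2·tan(x)^2 + 2
  g(x) = x·cos(x)   ⇒   g'(x) = -x·sin(x) + cos(x)
  lim(x→0) f'(x)/g'(x) = lim(x→0) (2·tan(x)^2 + 2)/(-x·sin(x) + cos(x))
  = 2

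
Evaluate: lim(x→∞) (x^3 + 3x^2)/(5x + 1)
This is an ∞/∞ indeterminate form.

Apply L'Hôpital's rule: differentiate numerator and denominator separately.
  f(x) = x^3 + 3·x^2   ⇒   f'(x) = 3·x^2 + 6·x
  g(x) = 5·x + 1   ⇒   g'(x) = 5
  lim(x→∞) f'(x)/g'(x) = lim(x→∞) (3·x^2 + 6·x)/(5)
  = ∞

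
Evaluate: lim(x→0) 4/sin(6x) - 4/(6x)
This is an ∞-∞ indeterminate form.

Combine fractions or rationalize to convert ∞-∞ to 0/0 form:
  lim(x→0) 4/sin(6x) - 4/(6x) = 0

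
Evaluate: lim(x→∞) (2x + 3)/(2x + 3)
This is an ∞/∞ indeterminate form.

Apply L'Hôpital's rule: differentiate numerator and denominator separately.
  f(x) = 2·x + 3   ⇒   f'(x) = 2
  g(x) = 2·x + 3   ⇒   g'(x) = 2
  lim(x→∞) f'(x)/g'(x) = lim(x→∞) (2)/(2)
  = 1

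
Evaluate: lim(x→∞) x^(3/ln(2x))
This is an exponential indeterminate form.

For exponential indeterminate forms, take the natural log:
  Let L = lim(x→∞) x^(3/ln(2x))
  Then ln(L) = lim(x→∞) [exponent × ln(base)]
  Evaluate using L'Hôpital or standard limits, then exponentiate.
  L = e^(3)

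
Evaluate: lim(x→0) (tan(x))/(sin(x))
This is a 0/0 indeterminate form.

Apply L'Hôpital's rule: differentiate numerator and denominator separately.
  f(x) = tan(x)   ⇒   f'(x) = tan(x)^2 + 1
  g(x) = sin(x)   ⇒   g'(x) = cos(x)
  lim(x→0) f'(x)/g'(x) = lim(x→0) (tan(x)^2 + 1)/(cos(x))
  = 1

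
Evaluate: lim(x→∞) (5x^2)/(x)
This is an ∞/∞ indeterminate form.

Apply L'Hôpital's rule: differentiate numerator and denominator separately.
  f(x) = 5·x^2   ⇒   f'(x) = 10·x
  g(x) = x   ⇒   g'(x) = 1
  lim(x→∞) f'(x)/g'(x) = lim(x→∞) (10·x)/(1)
  = ∞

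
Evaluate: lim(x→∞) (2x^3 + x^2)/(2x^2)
This is an ∞/∞ indeterminate form.

Apply L'Hôpital's rule: differentiate numerator and denominator separately.
  f(x) = 2·x^3 + x^2   ⇒   f'(x) = 6·x^2 + 2·x
  g(x) = 2·x^2   ⇒   g'(x) = 4·x
  lim(x→∞) f'(x)/g'(x) = lim(x→∞) (6·x^2 + 2·x)/(4·x)
  = ∞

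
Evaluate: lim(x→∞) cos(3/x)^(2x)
This is an exponential indeterminate form.

For exponential indeterminate forms, take the natural log:
  Let L = lim(x→∞) cos(3/x)^(2x)
  Then ln(L) = lim(x→∞) [exponent × ln(base)]
  Evaluate using L'Hôpital or standard limits, then exponentiate.
  L = 1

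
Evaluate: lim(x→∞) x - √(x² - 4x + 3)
This is an ∞-∞ indeterminate form.

Combine fractions or rationalize to convert ∞-∞ to 0/0 form:
  lim(x→∞) x - √(x² - 4x + 3) = 2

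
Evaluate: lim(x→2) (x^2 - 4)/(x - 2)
This is a standard limit.

Factor or rationalize the expression:
  lim(x→2) (x^2 - 4)/(x - 2) = 4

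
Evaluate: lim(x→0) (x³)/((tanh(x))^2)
This is a 0/0 indeterminate form.

Apply L'Hôpital's rule: differentiate numerator and denominator separately.
  f(x) = x^3   ⇒   f'(x) = 3·x^2
  g(x) = tanh(x)^2   ⇒   g'(x) = (2 - 2·tanh(x)^2)·tanh(x)
  lim(x→0) f'(x)/g'(x) = lim(x→0) (3·x^2)/((2 - 2·tanh(x)^2)·tanh(x))
  = 0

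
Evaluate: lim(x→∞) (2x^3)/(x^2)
This is an ∞/∞ indeterminate form.

Apply L'Hôpital's rule: differentiate numerator and denominator separately.
  f(x) = 2·x^3   ⇒   f'(x) = 6·x^2
  g(x) = x^2   ⇒   g'(x) = 2·x
  lim(x→∞) f'(x)/g'(x) = lim(x→∞) (6·x^2)/(2·x)
  = ∞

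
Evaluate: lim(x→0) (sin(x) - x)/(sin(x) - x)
This is a 0/0 indeterminate form.

Apply L'Hôpital's rule: differentiate numerator and denominator separately.
  f(x) = -x + sin(x)   ⇒   f'(x) = cos(x) - 1
  g(x) = -x + sin(x)   ⇒   g'(x) = cos(x) - 1
  lim(x→0) f'(x)/g'(x) = lim(x→0) (cos(x) - 1)/(cos(x) - 1)
  = 1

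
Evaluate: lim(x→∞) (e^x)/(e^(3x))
This is an ∞/∞ indeterminate form.

Apply L'Hôpital's rule: differentiate numerator and denominator separately.
  f(x) = e^(x)   ⇒   f'(x) = e^(x)
  g(x) = e^(3·x)   ⇒   g'(x) = 3·e^(3·x)
  lim(x→∞) f'(x)/g'(x) = lim(x→∞) (e^(x))/(3·e^(3·x))
  = 0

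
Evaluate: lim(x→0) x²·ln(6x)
This is a 0·∞ indeterminate form.

Rewrite 0·∞ as a quotient (0/0 or ∞/∞ form), then apply L'Hôpital's rule:
  lim(x→0) x²·ln(6x) = 0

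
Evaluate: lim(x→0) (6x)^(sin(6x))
This is an exponential indeterminate form.

For exponential indeterminate forms, take the natural log:
  Let L = lim(x→0) (6x)^(sin(6x))
  Then ln(L) = lim(x→0) [exponent × ln(base)]
  Evaluate using L'Hôpital or standard limits, then exponentiate.
  L = 1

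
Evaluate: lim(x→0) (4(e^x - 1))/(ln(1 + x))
This is a 0/0 indeterminate form.

Apply L'Hôpital's rule: differentiate numerator and denominator separately.
  f(x) = 4·e^(x) - 4   ⇒   f'(x) = 4·e^(x)
  g(x) = ln(x + 1)   ⇒   g'(x) = 1/(x + 1)
  lim(x→0) f'(x)/g'(x) = lim(x→0) (4·e^(x))/(1/(x + 1))
  = 4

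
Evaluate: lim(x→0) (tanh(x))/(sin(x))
This is a 0/0 indeterminate form.

Apply L'Hôpital's rule: differentiate numerator and denominator separately.
  f(x) = tanh(x)   ⇒   f'(x) = 1 - tanh(x)^2
  g(x) = sin(x)   ⇒   g'(x) = cos(x)
  lim(x→0) f'(x)/g'(x) = lim(x→0) (1 - tanh(x)^2)/(cos(x))
  = 1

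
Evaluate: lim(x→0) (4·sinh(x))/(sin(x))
This is a 0/0 indeterminate form.

Apply L'Hôpital's rule: differentiate numerator and denominator separately.
  f(x) = 4·sinh(x)   ⇒   f'(x) = 4·cosh(x)
  g(x) = sin(x)   ⇒   g'(x) = cos(x)
  lim(x→0) f'(x)/g'(x) = lim(x→0) (4·cosh(x))/(cos(x))
  = 4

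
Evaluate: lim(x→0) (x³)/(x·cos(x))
This is a 0/0 indeterminate form.

Apply L'Hôpital's rule: differentiate numerator and denominator separately.
  f(x) = x^3   ⇒   f'(x) = 3·x^2
  g(x) = x·cos(x)   ⇒   g'(x) = -x·sin(x) + cos(x)
  lim(x→0) f'(x)/g'(x) = lim(x→0) (3·x^2)/(-x·sin(x) + cos(x))
  = 0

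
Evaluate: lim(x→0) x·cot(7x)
This is a 0·∞ indeterminate form.

Rewrite 0·∞ as a quotient (0/0 or ∞/∞ form), then apply L'Hôpital's rule:
  lim(x→0) x·cot(7x) = 1/7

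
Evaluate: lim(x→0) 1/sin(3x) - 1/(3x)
This is an ∞-∞ indeterminate form.

Combine fractions or rationalize to convert ∞-∞ to 0/0 form:
  lim(x→0) 1/sin(3x) - 1/(3x) = 0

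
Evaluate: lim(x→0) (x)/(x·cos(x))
This is a 0/0 indeterminate form.

Apply L'Hôpital's rule: differentiate numerator and denominator separately.
  f(x) = x   ⇒   f'(x) = 1
  g(x) = x·cos(x)   ⇒   g'(x) = -x·sin(x) + cos(x)
  lim(x→0) f'(x)/g'(x) = lim(x→0) (1)/(-x·sin(x) + cos(x))
  = 1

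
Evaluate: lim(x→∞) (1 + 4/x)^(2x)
This is an exponential indeterminate form.

For exponential indeterminate forms, take the natural log:
  Let L = lim(x→∞) (1 + 4/x)^(2x)
  Then ln(L) = lim(x→∞) [exponent × ln(base)]
  Evaluate using L'Hôpital or standard limits, then exponentiate.
  L = e^(8)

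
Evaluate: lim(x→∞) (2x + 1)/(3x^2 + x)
This is an ∞/∞ indeterminate form.

Apply L'Hôpital's rule: differentiate numerator and denominator separately.
  f(x) = 2·x + 1   ⇒   f'(x) = 2
  g(x) = 3·x^2 + x   ⇒   g'(x) = 6·x + 1
  lim(x→∞) f'(x)/g'(x) = lim(x→∞) (2)/(6·x + 1)
  = 0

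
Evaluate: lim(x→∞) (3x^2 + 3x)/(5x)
This is an ∞/∞ indeterminate form.

Apply L'Hôpital's rule: differentiate numerator and denominator separately.
  f(x) = 3·x^2 + 3·x   ⇒   f'(x) = 6·x + 3
  g(x) = 5·x   ⇒   g'(x) = 5
  lim(x→∞) f'(x)/g'(x) = lim(x→∞) (6·x + 3)/(5)
  = ∞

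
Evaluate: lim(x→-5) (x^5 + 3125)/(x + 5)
This is a standard limit.

Factor or rationalize the expression:
  lim(x→-5) (x^5 + 3125)/(x + 5) = 3125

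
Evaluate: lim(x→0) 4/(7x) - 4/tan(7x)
This is an ∞-∞ indeterminate form.

Combine fractions or rationalize to convert ∞-∞ to 0/0 form:
  lim(x→0) 4/(7x) - 4/tan(7x) = 0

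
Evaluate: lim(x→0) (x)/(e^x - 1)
This is a 0/0 indeterminate form.

Apply L'Hôpital's rule: differentiate numerator and denominator separately.
  f(x) = x   ⇒   f'(x) = 1
  g(x) = e^(x) - 1   ⇒   g'(x) = e^(x)
  lim(x→0) f'(x)/g'(x) = lim(x→0) (1)/(e^(x))
  = 1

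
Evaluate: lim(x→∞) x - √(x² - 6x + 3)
This is an ∞-∞ indeterminate form.

Combine fractions or rationalize to convert ∞-∞ to 0/0 form:
  lim(x→∞) x - √(x² - 6x + 3) = 3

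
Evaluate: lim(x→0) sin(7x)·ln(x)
This is a 0·∞ indeterminate form.

Rewrite 0·∞ as a quotient (0/0 or ∞/∞ form), then apply L'Hôpital's rule:
  lim(x→0) sin(7x)·ln(x) = 0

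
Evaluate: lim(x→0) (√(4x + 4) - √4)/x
This is a standard limit.

Factor or rationalize the expression:
  lim(x→0) (√(4x + 4) - √4)/x = 1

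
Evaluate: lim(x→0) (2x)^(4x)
This is an exponential indeterminate form.

For exponential indeterminate forms, take the natural log:
  Let L = lim(x→0) (2x)^(4x)
  Then ln(L) = lim(x→0) [exponent × ln(base)]
  Evaluate using L'Hôpital or standard limits, then exponentiate.
  L = 1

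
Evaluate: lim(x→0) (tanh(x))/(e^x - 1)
This is a 0/0 indeterminate form.

Apply L'Hôpital's rule: differentiate numerator and denominator separately.
  f(x) = tanh(x)   ⇒   f'(x) = 1 - tanh(x)^2
  g(x) = e^(x) - 1   ⇒   g'(x) = e^(x)
  lim(x→0) f'(x)/g'(x) = lim(x→0) (1 - tanh(x)^2)/(e^(x))
  = 1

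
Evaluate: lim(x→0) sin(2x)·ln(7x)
This is a 0·∞ indeterminate form.

Rewrite 0·∞ as a quotient (0/0 or ∞/∞ form), then apply L'Hôpital's rule:
  lim(x→0) sin(2x)·ln(7x) = 0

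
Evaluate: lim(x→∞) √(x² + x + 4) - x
This is an ∞-∞ indeterminate form.

Combine fractions or rationalize to convert ∞-∞ to 0/0 form:
  lim(x→∞) √(x² + x + 4) - x = 1/2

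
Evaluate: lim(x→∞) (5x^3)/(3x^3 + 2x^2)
This is an ∞/∞ indeterminate form.

Apply L'Hôpital's rule: differentiate numerator and denominator separately.
  f(x) = 5·x^3   ⇒   f'(x) = 15·x^2
  g(x) = 3·x^3 + 2·x^2   ⇒   g'(x) = 9·x^2 + 4·x
  lim(x→∞) f'(x)/g'(x) = lim(x→∞) (15·x^2)/(9·x^2 + 4·x)
  = 5/3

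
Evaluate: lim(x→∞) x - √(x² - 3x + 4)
This is an ∞-∞ indeterminate form.

Combine fractions or rationalize to convert ∞-∞ to 0/0 form:
  lim(x→∞) x - √(x² - 3x + 4) = 3/2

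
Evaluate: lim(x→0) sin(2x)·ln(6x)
This is a 0·∞ indeterminate form.

Rewrite 0·∞ as a quotient (0/0 or ∞/∞ form), then apply L'Hôpital's rule:
  lim(x→0) sin(2x)·ln(6x) = 0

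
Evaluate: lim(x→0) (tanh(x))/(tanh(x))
This is a 0/0 indeterminate form.

Apply L'Hôpital's rule: differentiate numerator and denominator separately.
  f(x) = tanh(x)   ⇒   f'(x) = 1 - tanh(x)^2
  g(x) = tanh(x)   ⇒   g'(x) = 1 - tanh(x)^2
  lim(x→0) f'(x)/g'(x) = lim(x→0) (1 - tanh(x)^2)/(1 - tanh(x)^2)
  = 1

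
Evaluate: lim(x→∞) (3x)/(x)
This is an ∞/∞ indeterminate form.

Apply L'Hôpital's rule: differentiate numerator and denominator separately.
  f(x) = 3·x   ⇒   f'(x) = 3
  g(x) = x   ⇒   g'(x) = 1
  lim(x→∞) f'(x)/g'(x) = lim(x→∞) (3)/(1)
  = 3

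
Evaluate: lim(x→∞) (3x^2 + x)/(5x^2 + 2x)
This is an ∞/∞ indeterminate form.

Apply L'Hôpital's rule: differentiate numerator and denominator separately.
  f(x) = 3·x^2 + x   ⇒   f'(x) = 6·x + 1
  g(x) = 5·x^2 + 2·x   ⇒   g'(x) = 10·x + 2
  lim(x→∞) f'(x)/g'(x) = lim(x→∞) (6·x + 1)/(10·x + 2)
  = 3/5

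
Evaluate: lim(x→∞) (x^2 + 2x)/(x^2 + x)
This is an ∞/∞ indeterminate form.

Apply L'Hôpital's rule: differentiate numerator and denominator separately.
  f(x) = x^2 + 2·x   ⇒   f'(x) = 2·x + 2
  g(x) = x^2 + x   ⇒   g'(x) = 2·x + 1
  lim(x→∞) f'(x)/g'(x) = lim(x→∞) (2·x + 2)/(2·x + 1)
  = 1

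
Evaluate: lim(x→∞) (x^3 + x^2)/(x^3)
This is an ∞/∞ indeterminate form.

Apply L'Hôpital's rule: differentiate numerator and denominator separately.
  f(x) = x^3 + x^2   ⇒   f'(x) = 3·x^2 + 2·x
  g(x) = x^3   ⇒   g'(x) = 3·x^2
  lim(x→∞) f'(x)/g'(x) = lim(x→∞) (3·x^2 + 2·x)/(3·x^2)
  = 1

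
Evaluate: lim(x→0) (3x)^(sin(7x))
This is an exponential indeterminate form.

For exponential indeterminate forms, take the natural log:
  Let L = lim(x→0) (3x)^(sin(7x))
  Then ln(L) = lim(x→0) [exponent × ln(base)]
  Evaluate using L'Hôpital or standard limits, then exponentiate.
  L = 1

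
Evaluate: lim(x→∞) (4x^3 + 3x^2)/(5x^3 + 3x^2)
This is an ∞/∞ indeterminate form.

Apply L'Hôpital's rule: differentiate numerator and denominator separately.
  f(x) = 4·x^3 + 3·x^2   ⇒   f'(x) = 12·x^2 + 6·x
  g(x) = 5·x^3 + 3·x^2   ⇒   g'(x) = 15·x^2 + 6·x
  lim(x→∞) f'(x)/g'(x) = lim(x→∞) (12·x^2 + 6·x)/(15·x^2 + 6·x)
  = 4/5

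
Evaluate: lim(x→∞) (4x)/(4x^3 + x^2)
This is an ∞/∞ indeterminate form.

Apply L'Hôpital's rule: differentiate numerator and denominator separately.
  f(x) = 4·x   ⇒   f'(x) = 4
  g(x) = 4·x^3 + x^2   ⇒   g'(x) = 12·x^2 + 2·x
  lim(x→∞) f'(x)/g'(x) = lim(x→∞) (4)/(12·x^2 + 2·x)
  = 0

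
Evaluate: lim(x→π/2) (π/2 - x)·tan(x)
This is a 0·∞ indeterminate form.

Rewrite 0·∞ as a quotient (0/0 or ∞/∞ form), then apply L'Hôpital's rule:
  lim(x→π/2) (π/2 - x)·tan(x) = 1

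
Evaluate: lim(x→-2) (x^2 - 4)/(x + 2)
This is a standard limit.

Factor or rationalize the expression:
  lim(x→-2) (x^2 - 4)/(x + 2) = -4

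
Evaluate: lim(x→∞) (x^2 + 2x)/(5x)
This is an ∞/∞ indeterminate form.

Apply L'Hôpital's rule: differentiate numerator and denominator separately.
  f(x) = x^2 + 2·x   ⇒   f'(x) = 2·x + 2
  g(x) = 5·x   ⇒   g'(x) = 5
  lim(x→∞) f'(x)/g'(x) = lim(x→∞) (2·x + 2)/(5)
  = ∞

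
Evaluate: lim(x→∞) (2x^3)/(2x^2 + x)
This is an ∞/∞ indeterminate form.

Apply L'Hôpital's rule: differentiate numerator and denominator separately.
  f(x) = 2·x^3   ⇒   f'(x) = 6·x^2
  g(x) = 2·x^2 + x   ⇒   g'(x) = 4·x + 1
  lim(x→∞) f'(x)/g'(x) = lim(x→∞) (6·x^2)/(4·x + 1)
  = ∞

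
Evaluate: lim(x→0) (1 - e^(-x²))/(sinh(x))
This is a 0/0 indeterminate form.

Apply L'Hôpital's rule: differentiate numerator and denominator separately.
  f(x) = 1 - e^(-x^2)   ⇒   f'(x) = 2·x·e^(-x^2)
  g(x) = sinh(x)   ⇒   g'(x) = cosh(x)
  lim(x→0) f'(x)/g'(x) = lim(x→0) (2·x·e^(-x^2))/(cosh(x))
  = 0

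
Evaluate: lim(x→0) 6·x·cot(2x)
This is a 0·∞ indeterminate form.

Rewrite 0·∞ as a quotient (0/0 or ∞/∞ form), then apply L'Hôpital's rule:
  lim(x→0) 6·x·cot(2x) = 3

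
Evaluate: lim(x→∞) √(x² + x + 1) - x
This is an ∞-∞ indeterminate form.

Combine fractions or rationalize to convert ∞-∞ to 0/0 form:
  lim(x→∞) √(x² + x + 1) - x = 1/2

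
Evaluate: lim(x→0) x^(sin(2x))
This is an exponential indeterminate form.

For exponential indeterminate forms, take the natural log:
  Let L = lim(x→0) x^(sin(2x))
  Then ln(L) = lim(x→0) [exponent × ln(base)]
  Evaluate using L'Hôpital or standard limits, then exponentiate.
  L = 1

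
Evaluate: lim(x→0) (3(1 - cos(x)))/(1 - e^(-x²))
This is a 0/0 indeterminate form.

Apply L'Hôpital's rule: differentiate numerator and denominator separately.
  f(x) = 3 - 3·cos(x)   ⇒   f'(x) = 3·sin(x)
  g(x) = 1 - e^(-x^2)   ⇒   g'(x) = 2·x·e^(-x^2)
  lim(x→0) f'(x)/g'(x) = lim(x→0) (3·sin(x))/(2·x·e^(-x^2))
  = 3/2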